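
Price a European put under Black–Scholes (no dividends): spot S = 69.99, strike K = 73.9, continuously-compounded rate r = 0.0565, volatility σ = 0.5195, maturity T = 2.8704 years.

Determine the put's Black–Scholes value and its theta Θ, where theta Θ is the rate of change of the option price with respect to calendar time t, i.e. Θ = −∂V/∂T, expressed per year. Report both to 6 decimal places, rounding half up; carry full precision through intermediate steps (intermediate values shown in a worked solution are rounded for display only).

σ√T = 0.5195·√2.8704 = 0.880150
d₁ = (ln(S/K) + (r+σ²/2)T) / (σ√T) = (ln(69.99/73.9) + (0.0565+0.5195²/2)·2.8704) / 0.880150 = (-0.054360 + 0.549510) / 0.880150 = 0.562574
d₂ = d₁ − σ√T = 0.562574 − 0.880150 = -0.317576
e^{−rT} = e^{−0.0565·2.8704} = 0.850290
N(−d₁) = 0.286863,  N(−d₂) = 0.624597
Put price V = K·e^{−rT}·N(−d₂) − S·N(−d₁) = 39.247448 − 20.077515 = 19.169933
φ(d₁) = (1/√(2π))·e^{−d₁²/2} = 0.340553
Θ = −S·φ(d₁)·σ/(2√T) + r·K·e^{−rT}·N(−d₂) = −3.654312 + 2.217481 = -1.436832

price = 19.169933
Θ = -1.436832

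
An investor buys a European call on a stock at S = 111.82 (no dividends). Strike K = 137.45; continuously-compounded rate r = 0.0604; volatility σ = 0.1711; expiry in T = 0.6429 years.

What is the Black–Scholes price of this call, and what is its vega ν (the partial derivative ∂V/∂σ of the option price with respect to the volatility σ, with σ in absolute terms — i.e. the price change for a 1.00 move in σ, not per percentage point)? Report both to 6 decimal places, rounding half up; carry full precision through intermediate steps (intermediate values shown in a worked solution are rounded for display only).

price = 0.894413
ν = 18.408247

σ√T = 0.1711·√0.6429 = 0.137190
d₁ = (ln(S/K) + (r+σ²/2)T) / (σ√T) = (ln(111.82/137.45) + (0.0604+0.1711²/2)·0.6429) / 0.137190 = (-0.206370 + 0.048242) / 0.137190 = -1.152623
d₂ = d₁ − σ√T = -1.152623 − 0.137190 = -1.289813
e^{−rT} = e^{−0.0604·0.6429} = 0.961913
N(d₁) = 0.124533,  N(d₂) = 0.098558
Call price V = S·N(d₁) − K·e^{−rT}·N(d₂) = 13.925230 − 13.030817 = 0.894413
φ(d₁) = (1/√(2π))·e^{−d₁²/2} = 0.205315
ν = S·φ(d₁)·√T = 18.408247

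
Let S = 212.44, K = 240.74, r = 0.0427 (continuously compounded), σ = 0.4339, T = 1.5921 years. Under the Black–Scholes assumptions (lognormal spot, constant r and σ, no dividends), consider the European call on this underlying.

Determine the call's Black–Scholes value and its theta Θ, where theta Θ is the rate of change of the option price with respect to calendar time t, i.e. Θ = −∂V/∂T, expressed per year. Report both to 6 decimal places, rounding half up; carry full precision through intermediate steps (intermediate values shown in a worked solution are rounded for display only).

price = 41.183938
Θ = -17.751733

σ√T = 0.4339·√1.5921 = 0.547488
d₁ = (ln(S/K) + (r+σ²/2)T) / (σ√T) = (ln(212.44/240.74) + (0.0427+0.4339²/2)·1.5921) / 0.547488 = (-0.125058 + 0.217854) / 0.547488 = 0.169495
d₂ = d₁ − σ√T = 0.169495 − 0.547488 = -0.377993
e^{−rT} = e^{−0.0427·1.5921} = 0.934277
N(d₁) = 0.567296,  N(d₂) = 0.352718
Call price V = S·N(d₁) − K·e^{−rT}·N(d₂) = 120.516426 − 79.332488 = 41.183938
φ(d₁) = (1/√(2π))·e^{−d₁²/2} = 0.393253
Θ = −S·φ(d₁)·σ/(2√T) − r·K·e^{−rT}·N(d₂) = −14.364236 − 3.387497 = -17.751733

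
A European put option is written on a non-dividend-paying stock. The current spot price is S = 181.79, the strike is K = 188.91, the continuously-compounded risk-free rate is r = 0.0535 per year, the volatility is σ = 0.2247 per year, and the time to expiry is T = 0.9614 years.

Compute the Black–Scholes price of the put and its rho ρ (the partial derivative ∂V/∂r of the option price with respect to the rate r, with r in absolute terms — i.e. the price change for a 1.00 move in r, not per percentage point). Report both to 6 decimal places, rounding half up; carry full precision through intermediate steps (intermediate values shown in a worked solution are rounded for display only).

price = 14.695176
ρ = -89.770378

σ√T = 0.2247·√0.9614 = 0.220321
d₁ = (ln(S/K) + (r+σ²/2)T) / (σ√T) = (ln(181.79/188.91) + (0.0535+0.2247²/2)·0.9614) / 0.220321 = (-0.038419 + 0.075705) / 0.220321 = 0.169239
d₂ = d₁ − σ√T = 0.169239 − 0.220321 = -0.051081
e^{−rT} = e^{−0.0535·0.9614} = 0.949865
N(−d₁) = 0.432804,  N(−d₂) = 0.520370
Put price V = K·e^{−rT}·N(−d₂) − S·N(−d₁) = 93.374639 − 78.679463 = 14.695176
ρ = −K·T·e^{−rT}·N(−d₂) = -89.770378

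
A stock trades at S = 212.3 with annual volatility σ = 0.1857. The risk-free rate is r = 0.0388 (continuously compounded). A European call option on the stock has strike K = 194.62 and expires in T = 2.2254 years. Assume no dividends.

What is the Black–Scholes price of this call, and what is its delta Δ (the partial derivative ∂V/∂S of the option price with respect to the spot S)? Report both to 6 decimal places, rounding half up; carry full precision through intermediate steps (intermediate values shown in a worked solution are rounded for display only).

σ√T = 0.1857·√2.2254 = 0.277023
d₁ = (ln(S/K) + (r+σ²/2)T) / (σ√T) = (ln(212.3/194.62) + (0.0388+0.1857²/2)·2.2254) / 0.277023 = (0.086951 + 0.124716) / 0.277023 = 0.764080
d₂ = d₁ − σ√T = 0.764080 − 0.277023 = 0.487057
e^{−rT} = e^{−0.0388·2.2254} = 0.917277
N(d₁) = 0.777590,  N(d₂) = 0.686891
Call price V = S·N(d₁) − K·e^{−rT}·N(d₂) = 165.082414 − 122.624134 = 42.458280
Δ = N(d₁) = 0.777590

price = 42.458280
Δ = 0.777590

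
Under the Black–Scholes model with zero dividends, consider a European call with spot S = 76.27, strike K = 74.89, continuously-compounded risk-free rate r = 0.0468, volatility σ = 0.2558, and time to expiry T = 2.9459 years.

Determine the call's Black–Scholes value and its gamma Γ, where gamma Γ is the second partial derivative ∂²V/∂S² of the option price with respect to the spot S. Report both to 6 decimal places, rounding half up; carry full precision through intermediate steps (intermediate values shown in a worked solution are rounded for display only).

σ√T = 0.2558·√2.9459 = 0.439046
d₁ = (ln(S/K) + (r+σ²/2)T) / (σ√T) = (ln(76.27/74.89) + (0.0468+0.2558²/2)·2.9459) / 0.439046 = (0.018259 + 0.234249) / 0.439046 = 0.575129
d₂ = d₁ − σ√T = 0.575129 − 0.439046 = 0.136084
e^{−rT} = e^{−0.0468·2.9459} = 0.871214
N(d₁) = 0.717398,  N(d₂) = 0.554122
Call price V = S·N(d₁) − K·e^{−rT}·N(d₂) = 54.715949 − 36.153822 = 18.562127
φ(d₁) = (1/√(2π))·e^{−d₁²/2} = 0.338130
Γ = φ(d₁) / (S·σ·√T) = 0.010098

price = 18.562127
Γ = 0.010098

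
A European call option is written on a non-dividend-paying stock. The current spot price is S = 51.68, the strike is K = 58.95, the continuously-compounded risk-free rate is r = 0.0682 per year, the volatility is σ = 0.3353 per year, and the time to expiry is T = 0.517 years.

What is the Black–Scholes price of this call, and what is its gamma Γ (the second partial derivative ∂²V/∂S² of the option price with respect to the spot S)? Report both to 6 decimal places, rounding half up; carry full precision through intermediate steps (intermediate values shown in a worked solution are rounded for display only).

price = 3.003834
Γ = 0.030796

σ√T = 0.3353·√0.517 = 0.241090
d₁ = (ln(S/K) + (r+σ²/2)T) / (σ√T) = (ln(51.68/58.95) + (0.0682+0.3353²/2)·0.517) / 0.241090 = (-0.131619 + 0.064322) / 0.241090 = -0.279138
d₂ = d₁ − σ√T = -0.279138 − 0.241090 = -0.520227
e^{−rT} = e^{−0.0682·0.517} = 0.965355
N(d₁) = 0.390070,  N(d₂) = 0.301453
Call price V = S·N(d₁) − K·e^{−rT}·N(d₂) = 20.158798 − 17.154964 = 3.003834
φ(d₁) = (1/√(2π))·e^{−d₁²/2} = 0.383699
Γ = φ(d₁) / (S·σ·√T) = 0.030796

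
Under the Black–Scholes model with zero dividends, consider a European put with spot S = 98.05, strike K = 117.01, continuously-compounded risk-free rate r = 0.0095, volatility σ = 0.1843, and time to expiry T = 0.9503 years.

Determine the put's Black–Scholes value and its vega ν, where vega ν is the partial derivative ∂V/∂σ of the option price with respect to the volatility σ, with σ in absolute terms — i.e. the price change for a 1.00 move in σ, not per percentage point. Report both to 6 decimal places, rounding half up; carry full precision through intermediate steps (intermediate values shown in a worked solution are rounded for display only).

price = 19.711824
ν = 26.708314

σ√T = 0.1843·√0.9503 = 0.179662
d₁ = (ln(S/K) + (r+σ²/2)T) / (σ√T) = (ln(98.05/117.01) + (0.0095+0.1843²/2)·0.9503) / 0.179662 = (-0.176782 + 0.025167) / 0.179662 = -0.843890
d₂ = d₁ − σ√T = -0.843890 − 0.179662 = -1.023552
e^{−rT} = e^{−0.0095·0.9503} = 0.991013
N(−d₁) = 0.800635,  N(−d₂) = 0.846977
Put price V = K·e^{−rT}·N(−d₂) − S·N(−d₁) = 98.214049 − 78.502225 = 19.711824
φ(d₁) = (1/√(2π))·e^{−d₁²/2} = 0.279427
ν = S·φ(d₁)·√T = 26.708314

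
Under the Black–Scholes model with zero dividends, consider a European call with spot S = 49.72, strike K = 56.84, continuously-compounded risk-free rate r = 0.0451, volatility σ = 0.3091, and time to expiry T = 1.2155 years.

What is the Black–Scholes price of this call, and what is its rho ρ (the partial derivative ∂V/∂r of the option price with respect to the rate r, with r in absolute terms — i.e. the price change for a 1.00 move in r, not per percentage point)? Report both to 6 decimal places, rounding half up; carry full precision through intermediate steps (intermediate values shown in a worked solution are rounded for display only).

σ√T = 0.3091·√1.2155 = 0.340782
d₁ = (ln(S/K) + (r+σ²/2)T) / (σ√T) = (ln(49.72/56.84) + (0.0451+0.3091²/2)·1.2155) / 0.340782 = (-0.133833 + 0.112885) / 0.340782 = -0.061470
d₂ = d₁ − σ√T = -0.061470 − 0.340782 = -0.402252
e^{−rT} = e^{−0.0451·1.2155} = 0.946656
N(d₁) = 0.475492,  N(d₂) = 0.343749
Call price V = S·N(d₁) − K·e^{−rT}·N(d₂) = 23.641486 − 18.496449 = 5.145037
ρ = K·T·e^{−rT}·N(d₂) = 22.482433

price = 5.145037
ρ = 22.482433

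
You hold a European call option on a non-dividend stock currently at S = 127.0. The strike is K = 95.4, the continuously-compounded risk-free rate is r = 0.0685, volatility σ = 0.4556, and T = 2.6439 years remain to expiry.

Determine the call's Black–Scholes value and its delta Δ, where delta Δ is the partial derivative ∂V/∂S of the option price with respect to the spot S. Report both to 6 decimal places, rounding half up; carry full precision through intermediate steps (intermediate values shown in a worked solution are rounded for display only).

σ√T = 0.4556·√2.6439 = 0.740809
d₁ = (ln(S/K) + (r+σ²/2)T) / (σ√T) = (ln(127.0/95.4) + (0.0685+0.4556²/2)·2.6439) / 0.740809 = (0.286109 + 0.455506) / 0.740809 = 1.001088
d₂ = d₁ − σ√T = 1.001088 − 0.740809 = 0.260279
e^{−rT} = e^{−0.0685·2.6439} = 0.834346
N(d₁) = 0.841608,  N(d₂) = 0.602676
Call price V = S·N(d₁) − K·e^{−rT}·N(d₂) = 106.884185 − 47.970927 = 58.913258
Δ = N(d₁) = 0.841608

price = 58.913258
Δ = 0.841608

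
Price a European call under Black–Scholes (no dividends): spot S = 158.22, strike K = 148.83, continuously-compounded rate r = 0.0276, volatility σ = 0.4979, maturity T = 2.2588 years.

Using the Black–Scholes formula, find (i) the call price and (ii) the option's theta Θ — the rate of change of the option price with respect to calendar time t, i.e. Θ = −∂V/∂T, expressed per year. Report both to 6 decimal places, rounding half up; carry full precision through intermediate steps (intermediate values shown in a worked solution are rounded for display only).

σ√T = 0.4979·√2.2588 = 0.748309
d₁ = (ln(S/K) + (r+σ²/2)T) / (σ√T) = (ln(158.22/148.83) + (0.0276+0.4979²/2)·2.2588) / 0.748309 = (0.061182 + 0.342326) / 0.748309 = 0.539226
d₂ = d₁ − σ√T = 0.539226 − 0.748309 = -0.209083
e^{−rT} = e^{−0.0276·2.2588} = 0.939561
N(d₁) = 0.705135,  N(d₂) = 0.417192
Call price V = S·N(d₁) − K·e^{−rT}·N(d₂) = 111.566399 − 58.337935 = 53.228464
φ(d₁) = (1/√(2π))·e^{−d₁²/2} = 0.344962
Θ = −S·φ(d₁)·σ/(2√T) − r·K·e^{−rT}·N(d₂) = −9.040780 − 1.610127 = -10.650907

price = 53.228464
Θ = -10.650907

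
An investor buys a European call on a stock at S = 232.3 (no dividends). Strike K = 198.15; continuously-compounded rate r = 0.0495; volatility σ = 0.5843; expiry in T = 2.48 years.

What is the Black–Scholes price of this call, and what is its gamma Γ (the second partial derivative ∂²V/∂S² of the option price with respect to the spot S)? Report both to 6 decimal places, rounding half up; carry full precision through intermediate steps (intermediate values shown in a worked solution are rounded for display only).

price = 103.873358
Γ = 0.001392

σ√T = 0.5843·√2.48 = 0.920157
d₁ = (ln(S/K) + (r+σ²/2)T) / (σ√T) = (ln(232.3/198.15) + (0.0495+0.5843²/2)·2.48) / 0.920157 = (0.159005 + 0.546104) / 0.920157 = 0.766293
d₂ = d₁ − σ√T = 0.766293 − 0.920157 = -0.153864
e^{−rT} = e^{−0.0495·2.48} = 0.884476
N(d₁) = 0.778249,  N(d₂) = 0.438859
Call price V = S·N(d₁) − K·e^{−rT}·N(d₂) = 180.787232 − 76.913874 = 103.873358
φ(d₁) = (1/√(2π))·e^{−d₁²/2} = 0.297441
Γ = φ(d₁) / (S·σ·√T) = 0.001392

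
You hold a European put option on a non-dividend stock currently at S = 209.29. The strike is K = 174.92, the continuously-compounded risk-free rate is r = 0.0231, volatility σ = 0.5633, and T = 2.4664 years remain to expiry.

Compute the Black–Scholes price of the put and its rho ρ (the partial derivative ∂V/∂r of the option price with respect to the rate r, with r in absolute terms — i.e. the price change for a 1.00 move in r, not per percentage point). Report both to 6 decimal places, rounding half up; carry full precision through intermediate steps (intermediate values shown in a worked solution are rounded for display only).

price = 44.081393
ρ = -232.094379

σ√T = 0.5633·√2.4664 = 0.884650
d₁ = (ln(S/K) + (r+σ²/2)T) / (σ√T) = (ln(209.29/174.92) + (0.0231+0.5633²/2)·2.4664) / 0.884650 = (0.179392 + 0.448277) / 0.884650 = 0.709511
d₂ = d₁ − σ√T = 0.709511 − 0.884650 = -0.175139
e^{−rT} = e^{−0.0231·2.4664} = 0.944619
N(−d₁) = 0.239004,  N(−d₂) = 0.569515
Put price V = K·e^{−rT}·N(−d₂) − S·N(−d₁) = 94.102489 − 50.021096 = 44.081393
ρ = −K·T·e^{−rT}·N(−d₂) = -232.094379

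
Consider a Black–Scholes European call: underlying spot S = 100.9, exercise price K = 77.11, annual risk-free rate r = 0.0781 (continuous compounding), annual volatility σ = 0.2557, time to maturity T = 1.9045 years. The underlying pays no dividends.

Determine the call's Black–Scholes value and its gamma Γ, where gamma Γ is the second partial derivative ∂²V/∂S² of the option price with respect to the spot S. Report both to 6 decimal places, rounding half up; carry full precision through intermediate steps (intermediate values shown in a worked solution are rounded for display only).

price = 36.106433
Γ = 0.004444

σ√T = 0.2557·√1.9045 = 0.352875
d₁ = (ln(S/K) + (r+σ²/2)T) / (σ√T) = (ln(100.9/77.11) + (0.0781+0.2557²/2)·1.9045) / 0.352875 = (0.268897 + 0.211002) / 0.352875 = 1.359967
d₂ = d₁ − σ√T = 1.359967 − 0.352875 = 1.007092
e^{−rT} = e^{−0.0781·1.9045} = 0.861792
N(d₁) = 0.913080,  N(d₂) = 0.843055
Call price V = S·N(d₁) − K·e^{−rT}·N(d₂) = 92.129761 − 56.023328 = 36.106433
φ(d₁) = (1/√(2π))·e^{−d₁²/2} = 0.158232
Γ = φ(d₁) / (S·σ·√T) = 0.004444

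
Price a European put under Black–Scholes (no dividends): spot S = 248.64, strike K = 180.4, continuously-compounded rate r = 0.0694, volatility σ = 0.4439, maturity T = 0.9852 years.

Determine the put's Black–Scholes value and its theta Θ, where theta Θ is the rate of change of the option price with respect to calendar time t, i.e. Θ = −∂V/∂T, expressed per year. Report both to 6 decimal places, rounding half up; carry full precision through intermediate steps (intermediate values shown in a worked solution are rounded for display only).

σ√T = 0.4439·√0.9852 = 0.440603
d₁ = (ln(S/K) + (r+σ²/2)T) / (σ√T) = (ln(248.64/180.4) + (0.0694+0.4439²/2)·0.9852) / 0.440603 = (0.320829 + 0.165438) / 0.440603 = 1.103642
d₂ = d₁ − σ√T = 1.103642 − 0.440603 = 0.663039
e^{−rT} = e^{−0.0694·0.9852} = 0.933912
N(−d₁) = 0.134874,  N(−d₂) = 0.253653
Put price V = K·e^{−rT}·N(−d₂) − S·N(−d₁) = 42.734855 − 33.535137 = 9.199718
φ(d₁) = (1/√(2π))·e^{−d₁²/2} = 0.216980
Θ = −S·φ(d₁)·σ/(2√T) + r·K·e^{−rT}·N(−d₂) = −12.063773 + 2.965799 = -9.097974

price = 9.199718
Θ = -9.097974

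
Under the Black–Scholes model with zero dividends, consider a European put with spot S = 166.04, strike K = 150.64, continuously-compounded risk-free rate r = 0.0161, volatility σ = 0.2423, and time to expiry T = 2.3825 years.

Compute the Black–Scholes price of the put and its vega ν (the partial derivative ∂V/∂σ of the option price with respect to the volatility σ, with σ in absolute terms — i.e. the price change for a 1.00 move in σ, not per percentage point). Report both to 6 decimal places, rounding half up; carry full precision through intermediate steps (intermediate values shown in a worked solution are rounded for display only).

σ√T = 0.2423·√2.3825 = 0.373999
d₁ = (ln(S/K) + (r+σ²/2)T) / (σ√T) = (ln(166.04/150.64) + (0.0161+0.2423²/2)·2.3825) / 0.373999 = (0.097336 + 0.108296) / 0.373999 = 0.549819
d₂ = d₁ − σ√T = 0.549819 − 0.373999 = 0.175821
e^{−rT} = e^{−0.0161·2.3825} = 0.962368
N(−d₁) = 0.291222,  N(−d₂) = 0.430217
Put price V = K·e^{−rT}·N(−d₂) − S·N(−d₁) = 62.369109 − 48.354455 = 14.014654
φ(d₁) = (1/√(2π))·e^{−d₁²/2} = 0.342978
ν = S·φ(d₁)·√T = 87.901321

price = 14.014654
ν = 87.901321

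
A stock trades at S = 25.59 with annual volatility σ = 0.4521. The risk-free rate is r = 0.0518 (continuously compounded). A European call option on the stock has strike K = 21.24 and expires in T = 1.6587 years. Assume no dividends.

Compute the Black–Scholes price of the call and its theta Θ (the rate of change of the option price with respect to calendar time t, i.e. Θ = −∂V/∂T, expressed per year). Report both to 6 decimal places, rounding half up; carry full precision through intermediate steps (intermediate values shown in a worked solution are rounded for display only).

σ√T = 0.4521·√1.6587 = 0.582262
d₁ = (ln(S/K) + (r+σ²/2)T) / (σ√T) = (ln(25.59/21.24) + (0.0518+0.4521²/2)·1.6587) / 0.582262 = (0.186315 + 0.255435) / 0.582262 = 0.758680
d₂ = d₁ − σ√T = 0.758680 − 0.582262 = 0.176418
e^{−rT} = e^{−0.0518·1.6587} = 0.917667
N(d₁) = 0.775978,  N(d₂) = 0.570017
Call price V = S·N(d₁) − K·e^{−rT}·N(d₂) = 19.857278 − 11.110348 = 8.746930
φ(d₁) = (1/√(2π))·e^{−d₁²/2} = 0.299172
Θ = −S·φ(d₁)·σ/(2√T) − r·K·e^{−rT}·N(d₂) = −1.343730 − 0.575516 = -1.919246

price = 8.746930
Θ = -1.919246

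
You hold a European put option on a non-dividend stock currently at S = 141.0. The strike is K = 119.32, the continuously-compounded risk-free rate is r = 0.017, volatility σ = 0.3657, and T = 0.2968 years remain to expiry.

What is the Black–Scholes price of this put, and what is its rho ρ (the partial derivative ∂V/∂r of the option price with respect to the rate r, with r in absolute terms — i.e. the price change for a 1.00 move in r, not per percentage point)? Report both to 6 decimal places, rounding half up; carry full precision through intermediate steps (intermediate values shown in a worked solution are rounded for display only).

price = 2.759274
ρ = -7.840949

σ√T = 0.3657·√0.2968 = 0.199231
d₁ = (ln(S/K) + (r+σ²/2)T) / (σ√T) = (ln(141.0/119.32) + (0.017+0.3657²/2)·0.2968) / 0.199231 = (0.166951 + 0.024892) / 0.199231 = 0.962918
d₂ = d₁ − σ√T = 0.962918 − 0.199231 = 0.763687
e^{−rT} = e^{−0.017·0.2968} = 0.994967
N(−d₁) = 0.167794,  N(−d₂) = 0.222527
Put price V = K·e^{−rT}·N(−d₂) − S·N(−d₁) = 26.418292 − 23.659017 = 2.759274
ρ = −K·T·e^{−rT}·N(−d₂) = -7.840949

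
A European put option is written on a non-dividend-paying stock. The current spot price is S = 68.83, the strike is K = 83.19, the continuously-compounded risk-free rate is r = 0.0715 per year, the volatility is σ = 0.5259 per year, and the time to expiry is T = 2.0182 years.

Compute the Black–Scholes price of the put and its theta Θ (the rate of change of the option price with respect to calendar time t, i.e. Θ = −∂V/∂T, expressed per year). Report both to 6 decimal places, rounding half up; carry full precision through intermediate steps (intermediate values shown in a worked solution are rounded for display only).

σ√T = 0.5259·√2.0182 = 0.747111
d₁ = (ln(S/K) + (r+σ²/2)T) / (σ√T) = (ln(68.83/83.19) + (0.0715+0.5259²/2)·2.0182) / 0.747111 = (-0.189487 + 0.423389) / 0.747111 = 0.313074
d₂ = d₁ − σ√T = 0.313074 − 0.747111 = -0.434037
e^{−rT} = e^{−0.0715·2.0182} = 0.865627
N(−d₁) = 0.377112,  N(−d₂) = 0.667869
Put price V = K·e^{−rT}·N(−d₂) − S·N(−d₁) = 48.094259 − 25.956622 = 22.137637
φ(d₁) = (1/√(2π))·e^{−d₁²/2} = 0.379862
Θ = −S·φ(d₁)·σ/(2√T) + r·K·e^{−rT}·N(−d₂) = −4.839440 + 3.438740 = -1.400700

price = 22.137637
Θ = -1.400700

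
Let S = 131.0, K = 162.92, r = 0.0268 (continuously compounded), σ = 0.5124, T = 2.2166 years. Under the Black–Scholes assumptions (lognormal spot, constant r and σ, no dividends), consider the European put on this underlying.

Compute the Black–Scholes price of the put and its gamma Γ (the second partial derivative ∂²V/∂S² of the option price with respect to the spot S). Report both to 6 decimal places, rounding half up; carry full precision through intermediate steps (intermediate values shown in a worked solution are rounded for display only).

price = 54.396026
Γ = 0.003932

σ√T = 0.5124·√2.2166 = 0.762874
d₁ = (ln(S/K) + (r+σ²/2)T) / (σ√T) = (ln(131.0/162.92) + (0.0268+0.5124²/2)·2.2166) / 0.762874 = (-0.218062 + 0.350393) / 0.762874 = 0.173464
d₂ = d₁ − σ√T = 0.173464 − 0.762874 = -0.589410
e^{−rT} = e^{−0.0268·2.2166} = 0.942325
N(−d₁) = 0.431143,  N(−d₂) = 0.722207
Put price V = K·e^{−rT}·N(−d₂) − S·N(−d₁) = 110.875801 − 56.479775 = 54.396026
φ(d₁) = (1/√(2π))·e^{−d₁²/2} = 0.392985
Γ = φ(d₁) / (S·σ·√T) = 0.003932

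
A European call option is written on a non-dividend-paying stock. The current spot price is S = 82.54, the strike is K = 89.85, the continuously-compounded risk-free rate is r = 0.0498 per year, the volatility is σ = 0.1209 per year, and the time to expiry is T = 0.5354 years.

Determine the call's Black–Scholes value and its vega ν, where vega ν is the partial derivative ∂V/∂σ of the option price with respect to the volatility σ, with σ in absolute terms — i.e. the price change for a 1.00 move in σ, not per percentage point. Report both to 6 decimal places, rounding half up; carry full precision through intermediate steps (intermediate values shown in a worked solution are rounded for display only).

price = 1.152234
ν = 19.959633

σ√T = 0.1209·√0.5354 = 0.088464
d₁ = (ln(S/K) + (r+σ²/2)T) / (σ√T) = (ln(82.54/89.85) + (0.0498+0.1209²/2)·0.5354) / 0.088464 = (-0.084859 + 0.030576) / 0.088464 = -0.613616
d₂ = d₁ − σ√T = -0.613616 − 0.088464 = -0.702079
e^{−rT} = e^{−0.0498·0.5354} = 0.973689
N(d₁) = 0.269735,  N(d₂) = 0.241315
Call price V = S·N(d₁) − K·e^{−rT}·N(d₂) = 22.263903 − 21.111669 = 1.152234
φ(d₁) = (1/√(2π))·e^{−d₁²/2} = 0.330483
ν = S·φ(d₁)·√T = 19.959633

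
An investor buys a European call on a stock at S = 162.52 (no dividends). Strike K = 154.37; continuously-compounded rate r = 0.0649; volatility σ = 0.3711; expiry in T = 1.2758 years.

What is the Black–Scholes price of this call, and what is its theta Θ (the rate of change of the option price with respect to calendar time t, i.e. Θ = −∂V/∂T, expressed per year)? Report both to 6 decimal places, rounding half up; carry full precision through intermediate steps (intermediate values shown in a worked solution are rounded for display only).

σ√T = 0.3711·√1.2758 = 0.419162
d₁ = (ln(S/K) + (r+σ²/2)T) / (σ√T) = (ln(162.52/154.37) + (0.0649+0.3711²/2)·1.2758) / 0.419162 = (0.051449 + 0.170648) / 0.419162 = 0.529858
d₂ = d₁ − σ√T = 0.529858 − 0.419162 = 0.110696
e^{−rT} = e^{−0.0649·1.2758} = 0.920536
N(d₁) = 0.701895,  N(d₂) = 0.544071
Call price V = S·N(d₁) − K·e^{−rT}·N(d₂) = 114.071969 − 77.314227 = 36.757742
φ(d₁) = (1/√(2π))·e^{−d₁²/2} = 0.346694
Θ = −S·φ(d₁)·σ/(2√T) − r·K·e^{−rT}·N(d₂) = −9.255981 − 5.017693 = -14.273674

price = 36.757742
Θ = -14.273674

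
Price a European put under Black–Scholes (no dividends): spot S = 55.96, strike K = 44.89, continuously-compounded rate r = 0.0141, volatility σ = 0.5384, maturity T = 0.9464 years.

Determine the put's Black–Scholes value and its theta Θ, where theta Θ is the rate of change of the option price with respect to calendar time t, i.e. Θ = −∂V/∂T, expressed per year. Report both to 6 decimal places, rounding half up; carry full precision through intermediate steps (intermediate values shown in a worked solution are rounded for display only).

price = 5.509398
Θ = -4.540879

σ√T = 0.5384·√0.9464 = 0.523772
d₁ = (ln(S/K) + (r+σ²/2)T) / (σ√T) = (ln(55.96/44.89) + (0.0141+0.5384²/2)·0.9464) / 0.523772 = (0.220422 + 0.150513) / 0.523772 = 0.708199
d₂ = d₁ − σ√T = 0.708199 − 0.523772 = 0.184427
e^{−rT} = e^{−0.0141·0.9464} = 0.986744
N(−d₁) = 0.239411,  N(−d₂) = 0.426839
Put price V = K·e^{−rT}·N(−d₂) − S·N(−d₁) = 18.906827 − 13.397429 = 5.509398
φ(d₁) = (1/√(2π))·e^{−d₁²/2} = 0.310456
Θ = −S·φ(d₁)·σ/(2√T) + r·K·e^{−rT}·N(−d₂) = −4.807465 + 0.266586 = -4.540879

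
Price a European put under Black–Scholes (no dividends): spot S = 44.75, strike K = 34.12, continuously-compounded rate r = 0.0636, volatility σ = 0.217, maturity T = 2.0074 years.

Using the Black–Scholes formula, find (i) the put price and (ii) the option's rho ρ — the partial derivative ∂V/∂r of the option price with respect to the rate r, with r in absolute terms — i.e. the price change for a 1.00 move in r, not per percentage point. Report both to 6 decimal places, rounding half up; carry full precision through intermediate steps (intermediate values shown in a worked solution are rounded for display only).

price = 0.511819
ρ = -7.618931

σ√T = 0.217·√2.0074 = 0.307452
d₁ = (ln(S/K) + (r+σ²/2)T) / (σ√T) = (ln(44.75/34.12) + (0.0636+0.217²/2)·2.0074) / 0.307452 = (0.271208 + 0.174934) / 0.307452 = 1.451096
d₂ = d₁ − σ√T = 1.451096 − 0.307452 = 1.143644
e^{−rT} = e^{−0.0636·2.0074} = 0.880143
N(−d₁) = 0.073377,  N(−d₂) = 0.126386
Put price V = K·e^{−rT}·N(−d₂) − S·N(−d₁) = 3.795423 − 3.283604 = 0.511819
ρ = −K·T·e^{−rT}·N(−d₂) = -7.618931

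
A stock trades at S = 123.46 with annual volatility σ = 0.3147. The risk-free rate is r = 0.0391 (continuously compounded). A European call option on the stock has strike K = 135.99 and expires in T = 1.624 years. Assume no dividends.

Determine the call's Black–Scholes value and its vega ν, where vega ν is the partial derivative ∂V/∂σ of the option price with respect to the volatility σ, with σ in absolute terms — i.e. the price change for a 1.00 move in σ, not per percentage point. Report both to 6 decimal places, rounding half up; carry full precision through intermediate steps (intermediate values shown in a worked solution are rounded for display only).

price = 17.937557
ν = 62.332552

σ√T = 0.3147·√1.624 = 0.401042
d₁ = (ln(S/K) + (r+σ²/2)T) / (σ√T) = (ln(123.46/135.99) + (0.0391+0.3147²/2)·1.624) / 0.401042 = (-0.096664 + 0.143916) / 0.401042 = 0.117822
d₂ = d₁ − σ√T = 0.117822 − 0.401042 = -0.283220
e^{−rT} = e^{−0.0391·1.624} = 0.938476
N(d₁) = 0.546896,  N(d₂) = 0.388504
Call price V = S·N(d₁) − K·e^{−rT}·N(d₂) = 67.519738 − 49.582181 = 17.937557
φ(d₁) = (1/√(2π))·e^{−d₁²/2} = 0.396183
ν = S·φ(d₁)·√T = 62.332552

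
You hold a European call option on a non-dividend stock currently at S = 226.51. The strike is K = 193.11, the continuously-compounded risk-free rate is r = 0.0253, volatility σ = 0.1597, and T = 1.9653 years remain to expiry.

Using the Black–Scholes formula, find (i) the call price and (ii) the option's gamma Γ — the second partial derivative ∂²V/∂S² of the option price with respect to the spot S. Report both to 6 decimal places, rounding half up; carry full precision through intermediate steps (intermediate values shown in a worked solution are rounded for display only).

price = 47.053346
Γ = 0.004549

σ√T = 0.1597·√1.9653 = 0.223882
d₁ = (ln(S/K) + (r+σ²/2)T) / (σ√T) = (ln(226.51/193.11) + (0.0253+0.1597²/2)·1.9653) / 0.223882 = (0.159529 + 0.074784) / 0.223882 = 1.046590
d₂ = d₁ − σ√T = 1.046590 − 0.223882 = 0.822708
e^{−rT} = e^{−0.0253·1.9653} = 0.951494
N(d₁) = 0.852356,  N(d₂) = 0.794663
Call price V = S·N(d₁) − K·e^{−rT}·N(d₂) = 193.067089 − 146.013742 = 47.053346
φ(d₁) = (1/√(2π))·e^{−d₁²/2} = 0.230705
Γ = φ(d₁) / (S·σ·√T) = 0.004549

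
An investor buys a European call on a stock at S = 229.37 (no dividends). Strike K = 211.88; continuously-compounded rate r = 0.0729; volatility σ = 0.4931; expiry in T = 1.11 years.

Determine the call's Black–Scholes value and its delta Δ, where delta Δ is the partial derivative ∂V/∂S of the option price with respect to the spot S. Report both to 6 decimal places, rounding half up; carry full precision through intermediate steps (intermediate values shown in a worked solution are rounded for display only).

σ√T = 0.4931·√1.11 = 0.519513
d₁ = (ln(S/K) + (r+σ²/2)T) / (σ√T) = (ln(229.37/211.88) + (0.0729+0.4931²/2)·1.11) / 0.519513 = (0.079316 + 0.215866) / 0.519513 = 0.568190
d₂ = d₁ − σ√T = 0.568190 − 0.519513 = 0.048677
e^{−rT} = e^{−0.0729·1.11} = 0.922268
N(d₁) = 0.715047,  N(d₂) = 0.519412
Call price V = S·N(d₁) − K·e^{−rT}·N(d₂) = 164.010354 − 101.498360 = 62.511994
Δ = N(d₁) = 0.715047

price = 62.511994
Δ = 0.715047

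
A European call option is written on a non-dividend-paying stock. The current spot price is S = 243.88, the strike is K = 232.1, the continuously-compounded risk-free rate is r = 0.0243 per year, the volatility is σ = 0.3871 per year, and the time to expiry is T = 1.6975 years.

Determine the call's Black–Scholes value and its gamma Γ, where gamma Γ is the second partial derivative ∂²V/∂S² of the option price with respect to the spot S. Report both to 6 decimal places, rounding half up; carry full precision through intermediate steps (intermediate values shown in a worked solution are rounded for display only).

price = 57.761567
Γ = 0.002954

σ√T = 0.3871·√1.6975 = 0.504345
d₁ = (ln(S/K) + (r+σ²/2)T) / (σ√T) = (ln(243.88/232.1) + (0.0243+0.3871²/2)·1.6975) / 0.504345 = (0.049508 + 0.168431) / 0.504345 = 0.432123
d₂ = d₁ − σ√T = 0.432123 − 0.504345 = -0.072222
e^{−rT} = e^{−0.0243·1.6975} = 0.959590
N(d₁) = 0.667174,  N(d₂) = 0.471213
Call price V = S·N(d₁) − K·e^{−rT}·N(d₂) = 162.710416 − 104.948849 = 57.761567
φ(d₁) = (1/√(2π))·e^{−d₁²/2} = 0.363381
Γ = φ(d₁) / (S·σ·√T) = 0.002954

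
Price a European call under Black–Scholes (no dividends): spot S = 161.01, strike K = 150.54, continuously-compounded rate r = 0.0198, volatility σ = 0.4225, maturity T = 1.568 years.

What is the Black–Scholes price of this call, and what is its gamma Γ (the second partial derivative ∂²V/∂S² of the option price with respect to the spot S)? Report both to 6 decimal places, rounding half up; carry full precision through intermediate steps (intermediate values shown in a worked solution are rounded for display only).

σ√T = 0.4225·√1.568 = 0.529054
d₁ = (ln(S/K) + (r+σ²/2)T) / (σ√T) = (ln(161.01/150.54) + (0.0198+0.4225²/2)·1.568) / 0.529054 = (0.067238 + 0.170995) / 0.529054 = 0.450300
d₂ = d₁ − σ√T = 0.450300 − 0.529054 = -0.078754
e^{−rT} = e^{−0.0198·1.568} = 0.969431
N(d₁) = 0.673753,  N(d₂) = 0.468614
Call price V = S·N(d₁) − K·e^{−rT}·N(d₂) = 108.480967 − 68.388676 = 40.092292
φ(d₁) = (1/√(2π))·e^{−d₁²/2} = 0.360478
Γ = φ(d₁) / (S·σ·√T) = 0.004232

price = 40.092292
Γ = 0.004232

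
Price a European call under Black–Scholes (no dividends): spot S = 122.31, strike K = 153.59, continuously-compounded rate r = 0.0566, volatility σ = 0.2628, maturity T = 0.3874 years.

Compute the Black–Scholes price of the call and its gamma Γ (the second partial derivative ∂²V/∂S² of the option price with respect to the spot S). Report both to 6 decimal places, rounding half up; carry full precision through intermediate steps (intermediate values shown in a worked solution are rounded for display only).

price = 1.100198
Γ = 0.009982

σ√T = 0.2628·√0.3874 = 0.163571
d₁ = (ln(S/K) + (r+σ²/2)T) / (σ√T) = (ln(122.31/153.59) + (0.0566+0.2628²/2)·0.3874) / 0.163571 = (-0.227728 + 0.035305) / 0.163571 = -1.176394
d₂ = d₁ − σ√T = -1.176394 − 0.163571 = -1.339964
e^{−rT} = e^{−0.0566·0.3874} = 0.978312
N(d₁) = 0.119719,  N(d₂) = 0.090128
Call price V = S·N(d₁) − K·e^{−rT}·N(d₂) = 14.642804 − 13.542605 = 1.100198
φ(d₁) = (1/√(2π))·e^{−d₁²/2} = 0.199710
Γ = φ(d₁) / (S·σ·√T) = 0.009982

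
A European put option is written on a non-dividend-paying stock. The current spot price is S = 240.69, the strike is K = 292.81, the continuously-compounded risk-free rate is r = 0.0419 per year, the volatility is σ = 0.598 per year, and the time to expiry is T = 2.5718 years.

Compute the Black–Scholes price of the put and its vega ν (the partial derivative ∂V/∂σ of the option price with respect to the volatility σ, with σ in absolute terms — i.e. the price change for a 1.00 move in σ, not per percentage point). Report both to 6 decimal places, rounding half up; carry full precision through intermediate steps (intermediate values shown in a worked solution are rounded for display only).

σ√T = 0.598·√2.5718 = 0.959003
d₁ = (ln(S/K) + (r+σ²/2)T) / (σ√T) = (ln(240.69/292.81) + (0.0419+0.598²/2)·2.5718) / 0.959003 = (-0.196014 + 0.567601) / 0.959003 = 0.387473
d₂ = d₁ − σ√T = 0.387473 − 0.959003 = -0.571530
e^{−rT} = e^{−0.0419·2.5718} = 0.897844
N(−d₁) = 0.349203,  N(−d₂) = 0.716180
Put price V = K·e^{−rT}·N(−d₂) − S·N(−d₁) = 188.282114 − 84.049710 = 104.232403
φ(d₁) = (1/√(2π))·e^{−d₁²/2} = 0.370091
ν = S·φ(d₁)·√T = 142.851662

price = 104.232403
ν = 142.851662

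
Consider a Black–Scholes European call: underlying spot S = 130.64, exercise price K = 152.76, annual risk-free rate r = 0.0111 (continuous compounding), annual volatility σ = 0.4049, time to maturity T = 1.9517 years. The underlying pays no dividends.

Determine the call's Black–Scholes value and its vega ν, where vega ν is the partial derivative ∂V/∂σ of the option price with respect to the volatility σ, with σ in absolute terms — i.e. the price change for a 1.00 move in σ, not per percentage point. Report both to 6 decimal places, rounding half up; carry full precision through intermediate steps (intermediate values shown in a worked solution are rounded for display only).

σ√T = 0.4049·√1.9517 = 0.565658
d₁ = (ln(S/K) + (r+σ²/2)T) / (σ√T) = (ln(130.64/152.76) + (0.0111+0.4049²/2)·1.9517) / 0.565658 = (-0.156423 + 0.181649) / 0.565658 = 0.044596
d₂ = d₁ − σ√T = 0.044596 − 0.565658 = -0.521063
e^{−rT} = e^{−0.0111·1.9517} = 0.978569
N(d₁) = 0.517785,  N(d₂) = 0.301162
Call price V = S·N(d₁) − K·e^{−rT}·N(d₂) = 67.643468 − 45.019503 = 22.623965
φ(d₁) = (1/√(2π))·e^{−d₁²/2} = 0.398546
ν = S·φ(d₁)·√T = 72.737925

price = 22.623965
ν = 72.737925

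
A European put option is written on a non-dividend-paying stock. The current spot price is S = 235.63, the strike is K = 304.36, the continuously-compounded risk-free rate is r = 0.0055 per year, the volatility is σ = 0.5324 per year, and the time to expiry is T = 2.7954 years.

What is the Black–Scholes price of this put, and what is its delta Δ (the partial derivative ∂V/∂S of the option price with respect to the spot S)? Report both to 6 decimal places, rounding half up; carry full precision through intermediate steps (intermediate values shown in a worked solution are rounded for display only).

price = 127.157494
Δ = -0.430615

σ√T = 0.5324·√2.7954 = 0.890144
d₁ = (ln(S/K) + (r+σ²/2)T) / (σ√T) = (ln(235.63/304.36) + (0.0055+0.5324²/2)·2.7954) / 0.890144 = (-0.255948 + 0.411552) / 0.890144 = 0.174808
d₂ = d₁ − σ√T = 0.174808 − 0.890144 = -0.715336
e^{−rT} = e^{−0.0055·2.7954} = 0.984743
N(−d₁) = 0.430615,  N(−d₂) = 0.762799
Put price V = K·e^{−rT}·N(−d₂) − S·N(−d₁) = 228.623387 − 101.465893 = 127.157494
Δ = −N(−d₁) = -0.430615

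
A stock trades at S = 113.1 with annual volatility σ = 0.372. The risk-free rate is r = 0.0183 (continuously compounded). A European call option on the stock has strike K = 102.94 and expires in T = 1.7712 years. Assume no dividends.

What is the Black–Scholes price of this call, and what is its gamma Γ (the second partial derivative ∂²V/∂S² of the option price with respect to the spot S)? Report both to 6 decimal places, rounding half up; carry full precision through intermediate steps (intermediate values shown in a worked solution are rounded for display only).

price = 28.180505
Γ = 0.006278

σ√T = 0.372·√1.7712 = 0.495082
d₁ = (ln(S/K) + (r+σ²/2)T) / (σ√T) = (ln(113.1/102.94) + (0.0183+0.372²/2)·1.7712) / 0.495082 = (0.094126 + 0.154966) / 0.495082 = 0.503133
d₂ = d₁ − σ√T = 0.503133 − 0.495082 = 0.008052
e^{−rT} = e^{−0.0183·1.7712} = 0.968107
N(d₁) = 0.692565,  N(d₂) = 0.503212
Call price V = S·N(d₁) − K·e^{−rT}·N(d₂) = 78.329062 − 50.148558 = 28.180505
φ(d₁) = (1/√(2π))·e^{−d₁²/2} = 0.351513
Γ = φ(d₁) / (S·σ·√T) = 0.006278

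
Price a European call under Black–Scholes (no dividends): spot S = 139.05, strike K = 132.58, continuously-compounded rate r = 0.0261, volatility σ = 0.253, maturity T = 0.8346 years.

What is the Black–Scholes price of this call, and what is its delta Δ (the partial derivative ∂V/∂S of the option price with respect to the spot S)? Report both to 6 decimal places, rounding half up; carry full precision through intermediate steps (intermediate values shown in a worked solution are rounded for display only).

σ√T = 0.253·√0.8346 = 0.231132
d₁ = (ln(S/K) + (r+σ²/2)T) / (σ√T) = (ln(139.05/132.58) + (0.0261+0.253²/2)·0.8346) / 0.231132 = (0.047647 + 0.048494) / 0.231132 = 0.415959
d₂ = d₁ − σ√T = 0.415959 − 0.231132 = 0.184827
e^{−rT} = e^{−0.0261·0.8346} = 0.978452
N(d₁) = 0.661280,  N(d₂) = 0.573318
Call price V = S·N(d₁) − K·e^{−rT}·N(d₂) = 91.950985 − 74.372626 = 17.578359
Δ = N(d₁) = 0.661280

price = 17.578359
Δ = 0.661280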